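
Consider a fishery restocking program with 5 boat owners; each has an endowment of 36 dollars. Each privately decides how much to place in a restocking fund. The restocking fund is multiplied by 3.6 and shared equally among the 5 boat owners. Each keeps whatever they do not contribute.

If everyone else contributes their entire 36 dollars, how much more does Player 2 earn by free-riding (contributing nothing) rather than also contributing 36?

Switching from a contribution of 36 to 0 lets Player 2 keep an extra 36 dollars, but lowers the restocking fund by 36, which costs Player 2 their own share of that drop: 3.6/5 × 36 = 25.92.
Net gain = 36 − 25.92 = 10.08. The private return per contributed unit (0.7200) is below 1, so free-riding is indeed the best response regardless of what the others do.

10.08 dollars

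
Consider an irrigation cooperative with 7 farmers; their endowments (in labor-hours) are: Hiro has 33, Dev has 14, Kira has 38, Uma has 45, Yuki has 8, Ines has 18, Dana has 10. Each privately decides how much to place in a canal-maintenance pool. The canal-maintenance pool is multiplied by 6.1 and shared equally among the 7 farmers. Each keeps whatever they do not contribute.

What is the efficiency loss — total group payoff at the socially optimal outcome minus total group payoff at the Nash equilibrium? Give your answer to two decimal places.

846.60 labor-hours

The private return per contributed unit is 6.1/7 = 0.8714 < 1 for every player regardless of endowment, so the Nash equilibrium is zero contribution and the group total is Σ E_j = 33 + 14 + 38 + 45 + 8 + 18 + 10 = 166.
Each contributed unit returns 6.100 to the group, so the social optimum is full contribution by everyone: group total = 6.100 × 166 = 1012.60.
Efficiency loss = (6.100 − 1) × 166 = 846.60.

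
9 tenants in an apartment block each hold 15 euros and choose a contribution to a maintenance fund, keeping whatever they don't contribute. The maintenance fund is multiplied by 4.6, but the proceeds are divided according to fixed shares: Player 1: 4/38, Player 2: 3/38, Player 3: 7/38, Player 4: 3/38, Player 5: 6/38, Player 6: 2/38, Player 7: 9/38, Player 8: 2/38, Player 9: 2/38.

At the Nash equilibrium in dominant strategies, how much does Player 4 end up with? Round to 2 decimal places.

20.45 euros

Each unit j contributes comes back to j as 4.6 × (j's share), so j prefers to contribute only if that share exceeds 1/4.6 = 0.2174; otherwise keeping the unit dominates.
Only Player 7 (9/38) clears that bar, contributing 15; the remaining 8 contribute 0. Total contributed: 15.
Player 4 keeps 15 and receives 4.6 × 15 × 3/38 = 5.45 from the maintenance fund, for a payoff of 20.45.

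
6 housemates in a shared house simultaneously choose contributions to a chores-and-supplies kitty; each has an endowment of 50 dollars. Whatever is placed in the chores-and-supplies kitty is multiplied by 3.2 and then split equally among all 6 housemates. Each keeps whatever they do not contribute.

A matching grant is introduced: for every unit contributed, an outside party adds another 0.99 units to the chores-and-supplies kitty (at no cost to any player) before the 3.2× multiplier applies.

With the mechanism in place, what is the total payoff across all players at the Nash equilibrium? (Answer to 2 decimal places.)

1910.40 dollars

The effective private return per unit is now 3.2 × 1.99 / 6 = 1.0613 > 1, so every player's dominant strategy flips to full contribution.
At the Nash equilibrium everyone contributes 50. Group total payoff = 3.2 × 1.99 × 300 = 1910.40.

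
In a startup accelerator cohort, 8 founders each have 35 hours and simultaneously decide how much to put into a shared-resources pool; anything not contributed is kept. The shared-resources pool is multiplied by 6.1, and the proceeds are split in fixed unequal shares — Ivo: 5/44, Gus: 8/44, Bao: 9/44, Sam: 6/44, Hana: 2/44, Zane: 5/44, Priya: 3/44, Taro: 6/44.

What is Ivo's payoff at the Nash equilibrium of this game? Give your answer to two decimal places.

83.52 hours

For player j, contributing a unit is worthwhile iff 6.1 × (j's share) ≥ 1, i.e. iff j's share is at least 0.1639.
Gus and Bao clear that bar, contributing 35 each; the remaining 6 contribute 0. Total contributed: 70.
Ivo keeps 35 and receives 6.1 × 70 × 5/44 = 48.52 from the shared-resources pool, for a payoff of 83.52.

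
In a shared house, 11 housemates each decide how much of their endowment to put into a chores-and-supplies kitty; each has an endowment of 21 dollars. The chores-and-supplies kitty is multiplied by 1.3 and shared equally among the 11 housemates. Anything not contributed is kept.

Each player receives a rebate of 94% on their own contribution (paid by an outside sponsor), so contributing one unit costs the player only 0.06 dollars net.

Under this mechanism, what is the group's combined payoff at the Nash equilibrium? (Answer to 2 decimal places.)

With the mechanism, a contributed unit returns (1.3/11) / 0.06 = 1.9697 per unit of net cost to the contributor — now above 1 — so contributing fully is weakly dominant for every player.
At the Nash equilibrium everyone contributes 21. Group total payoff = 11 × (21 × 0.94 + 1.3 × 21) = 517.44.

517.44 dollars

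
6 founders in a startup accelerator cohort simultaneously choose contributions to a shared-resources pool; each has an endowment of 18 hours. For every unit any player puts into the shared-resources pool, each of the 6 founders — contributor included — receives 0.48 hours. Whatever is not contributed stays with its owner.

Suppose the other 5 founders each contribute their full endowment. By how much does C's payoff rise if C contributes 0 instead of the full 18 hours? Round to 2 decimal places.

9.36 hours

Switching from a contribution of 18 to 0 lets C keep an extra 18 hours, but lowers the shared-resources pool by 18, which costs C their own share of that drop: 0.48 × 18 = 8.64.
Net gain = 18 − 8.64 = 9.36. The private return per contributed unit (0.48) is below 1, so free-riding is indeed the best response regardless of what the others do.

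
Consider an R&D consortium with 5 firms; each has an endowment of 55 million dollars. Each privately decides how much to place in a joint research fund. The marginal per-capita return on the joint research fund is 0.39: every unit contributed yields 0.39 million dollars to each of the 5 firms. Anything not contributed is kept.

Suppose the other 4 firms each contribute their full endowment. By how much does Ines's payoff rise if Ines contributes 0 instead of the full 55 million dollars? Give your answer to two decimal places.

33.55 million dollars

Switching from a contribution of 55 to 0 lets Ines keep an extra 55 million dollars, but lowers the joint research fund by 55, which costs Ines their own share of that drop: 0.39 × 55 = 21.45.
Net gain = 55 − 21.45 = 33.55. The private return per contributed unit (0.39) is below 1, so free-riding is indeed the best response regardless of what the others do.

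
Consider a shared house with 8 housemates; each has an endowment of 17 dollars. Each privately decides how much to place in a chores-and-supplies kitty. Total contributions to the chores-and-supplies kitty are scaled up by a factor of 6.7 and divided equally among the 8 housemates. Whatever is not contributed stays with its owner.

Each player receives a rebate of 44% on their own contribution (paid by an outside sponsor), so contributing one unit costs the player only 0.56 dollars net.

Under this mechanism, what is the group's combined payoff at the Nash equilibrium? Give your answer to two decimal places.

With the mechanism, a contributed unit returns (6.7/8) / 0.56 = 1.4955 per unit of net cost to the contributor — now above 1 — so contributing fully is weakly dominant for every player.
So the Nash equilibrium is full contribution by all 8; the group earns 8 × (17 × 0.44 + 6.7 × 17) = 971.04.

971.04 dollars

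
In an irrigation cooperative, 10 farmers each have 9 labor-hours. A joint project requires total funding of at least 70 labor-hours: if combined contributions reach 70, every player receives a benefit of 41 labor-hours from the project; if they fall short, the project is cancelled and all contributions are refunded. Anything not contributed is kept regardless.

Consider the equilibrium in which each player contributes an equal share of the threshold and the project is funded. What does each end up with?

Equal share of the threshold: 70/10 = 7.
At this profile no one gains by cutting their contribution: any cut drops the total below 70, the project is cancelled, contributions are refunded, and the deviator ends with 9, which is less than 9 − 7 + 41 = 43. Contributing more than 7 just wastes the excess. So contributing exactly 7 is a best response.
Each player's payoff: 9 − 7 + 41 = 43.

43 labor-hours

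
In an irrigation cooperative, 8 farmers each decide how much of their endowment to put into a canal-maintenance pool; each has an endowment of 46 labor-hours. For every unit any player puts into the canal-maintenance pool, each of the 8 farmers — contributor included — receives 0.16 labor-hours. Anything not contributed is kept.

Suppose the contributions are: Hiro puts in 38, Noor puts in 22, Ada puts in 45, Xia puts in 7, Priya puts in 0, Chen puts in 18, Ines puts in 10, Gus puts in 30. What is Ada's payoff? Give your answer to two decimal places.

28.20 labor-hours

Total contributed: 38 + 22 + 45 + 7 + 0 + 18 + 10 + 30 = 170.
Each receives 0.16 × 170 = 27.20 from the canal-maintenance pool.
Ada keeps 46 − 45 = 1, so Ada's payoff is 1 + 27.20 = 28.20.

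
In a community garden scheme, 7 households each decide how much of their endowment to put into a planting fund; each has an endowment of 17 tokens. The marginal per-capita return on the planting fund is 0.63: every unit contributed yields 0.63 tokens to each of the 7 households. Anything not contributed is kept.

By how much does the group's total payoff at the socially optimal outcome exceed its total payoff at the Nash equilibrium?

The private return per contributed unit is 0.63 < 1, so contributing 0 is dominant for every player. At the Nash equilibrium everyone keeps their 17, and the group total is 7 × 17 = 119.
Each contributed unit returns 4.410 to the group as a whole (0.63 to each of 7 players), which exceeds 1, so the social optimum is full contribution: group total = 4.410 × 119 = 524.79.
Efficiency loss = 524.79 − 119 = 405.79.

405.79 tokens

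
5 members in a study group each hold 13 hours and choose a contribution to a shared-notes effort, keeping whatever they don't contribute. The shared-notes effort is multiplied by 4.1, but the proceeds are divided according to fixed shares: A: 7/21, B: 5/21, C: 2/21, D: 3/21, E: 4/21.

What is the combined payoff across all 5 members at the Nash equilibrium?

Each unit j contributes comes back to j as 4.1 × (j's share), so j prefers to contribute only if that share exceeds 1/4.1 = 0.2439; otherwise keeping the unit dominates.
Only A (7/21) clears that bar, contributing 13; the remaining 4 contribute 0. Total contributed: 13.
The shared-notes effort pays out 4.1 × 13 = 53.30 in total (split across the unequal shares, but the aggregate is all that matters for the group sum).
The 4 free-riders keep 13 each, adding 52. Group total = 52 + 53.30 = 105.30.

105.30 hours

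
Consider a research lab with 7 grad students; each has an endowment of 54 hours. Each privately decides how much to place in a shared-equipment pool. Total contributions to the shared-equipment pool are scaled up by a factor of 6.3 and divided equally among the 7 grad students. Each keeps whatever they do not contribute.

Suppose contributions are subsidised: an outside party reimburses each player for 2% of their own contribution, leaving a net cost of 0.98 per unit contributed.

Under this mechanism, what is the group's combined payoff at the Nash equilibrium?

With the mechanism, a contributed unit returns (6.3/7) / 0.98 = 0.9184 per unit of net cost — still below 1 — so contributing 0 remains dominant for every player.
Everyone keeps their endowment and the group total is 7 × 54 = 378.

378.00 hours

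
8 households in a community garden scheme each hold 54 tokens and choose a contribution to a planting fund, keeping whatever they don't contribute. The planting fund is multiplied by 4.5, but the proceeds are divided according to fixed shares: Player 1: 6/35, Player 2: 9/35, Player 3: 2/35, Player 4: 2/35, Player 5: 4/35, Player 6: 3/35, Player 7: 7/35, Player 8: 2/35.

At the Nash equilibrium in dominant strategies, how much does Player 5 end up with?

81.77 tokens

Player j's private return per contributed unit is 4.5 × (j's share). Contributing is weakly dominant for j when that share is at least 1/4.5 = 0.2222, and contributing 0 is dominant otherwise.
Player 2 alone (share 9/35) is above the threshold, contributing 54; the remaining 7 contribute 0. Total contributed: 54.
Player 5 keeps 54 and receives 4.5 × 54 × 4/35 = 27.77 from the planting fund, for a payoff of 81.77.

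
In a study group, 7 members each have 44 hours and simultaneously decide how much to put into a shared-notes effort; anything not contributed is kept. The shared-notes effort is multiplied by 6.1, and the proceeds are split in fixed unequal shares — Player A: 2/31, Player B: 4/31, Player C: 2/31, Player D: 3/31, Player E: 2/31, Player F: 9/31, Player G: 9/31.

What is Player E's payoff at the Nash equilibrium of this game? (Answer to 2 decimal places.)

For player j, contributing a unit is worthwhile iff 6.1 × (j's share) ≥ 1, i.e. iff j's share is at least 0.1639.
The shares above 0.1639 belong to Player F and Player G, contributing 44 each; the remaining 5 contribute 0. Total contributed: 88.
Player E keeps 44 and receives 6.1 × 88 × 2/31 = 34.63 from the shared-notes effort, for a payoff of 78.63.

78.63 hours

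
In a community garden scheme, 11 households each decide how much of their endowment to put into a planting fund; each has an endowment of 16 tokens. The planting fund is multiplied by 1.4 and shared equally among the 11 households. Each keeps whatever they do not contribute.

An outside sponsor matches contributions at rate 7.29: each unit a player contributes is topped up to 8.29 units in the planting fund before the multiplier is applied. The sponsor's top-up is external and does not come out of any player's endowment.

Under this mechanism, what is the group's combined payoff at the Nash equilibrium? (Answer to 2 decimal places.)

2042.66 tokens

With the mechanism, a contributed unit returns 1.4 × 8.29 / 11 = 1.0551 per unit of net cost to the contributor — now above 1 — so contributing fully is weakly dominant for every player.
At the Nash equilibrium everyone contributes 16. Group total payoff = 1.4 × 8.29 × 176 = 2042.66.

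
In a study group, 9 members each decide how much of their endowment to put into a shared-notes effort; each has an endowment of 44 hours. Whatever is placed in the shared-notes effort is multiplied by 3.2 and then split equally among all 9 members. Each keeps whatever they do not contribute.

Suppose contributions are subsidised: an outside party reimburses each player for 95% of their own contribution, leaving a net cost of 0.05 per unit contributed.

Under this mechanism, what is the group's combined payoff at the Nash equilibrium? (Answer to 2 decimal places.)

With the mechanism, a contributed unit returns (3.2/9) / 0.05 = 7.1111 per unit of net cost to the contributor — now above 1 — so contributing fully is weakly dominant for every player.
At the Nash equilibrium everyone contributes 44. Group total payoff = 9 × (44 × 0.95 + 3.2 × 44) = 1643.40.

1643.40 hours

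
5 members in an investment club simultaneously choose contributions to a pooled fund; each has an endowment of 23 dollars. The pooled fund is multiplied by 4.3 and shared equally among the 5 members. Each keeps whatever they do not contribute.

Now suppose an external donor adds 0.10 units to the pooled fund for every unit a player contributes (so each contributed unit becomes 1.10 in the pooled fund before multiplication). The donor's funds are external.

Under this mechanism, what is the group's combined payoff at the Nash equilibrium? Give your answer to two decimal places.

Even with the mechanism, each unit contributed returns only 4.3 × 1.10 / 5 = 0.9460 per unit of net cost, so contributing nothing is still dominant.
Everyone keeps their endowment and the group total is 5 × 23 = 115.

115.00 dollars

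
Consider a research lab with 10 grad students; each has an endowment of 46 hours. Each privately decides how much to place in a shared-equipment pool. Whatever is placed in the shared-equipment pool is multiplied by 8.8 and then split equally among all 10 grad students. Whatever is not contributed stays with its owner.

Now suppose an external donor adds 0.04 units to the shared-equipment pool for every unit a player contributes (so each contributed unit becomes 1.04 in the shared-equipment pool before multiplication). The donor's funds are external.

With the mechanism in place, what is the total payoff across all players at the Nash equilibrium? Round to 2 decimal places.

The effective private return is 8.8 × 1.04 / 10 = 0.9152, which is still under 1, so the mechanism doesn't change anyone's dominant strategy: zero contribution.
Everyone keeps their endowment and the group total is 10 × 46 = 460.

460.00 hours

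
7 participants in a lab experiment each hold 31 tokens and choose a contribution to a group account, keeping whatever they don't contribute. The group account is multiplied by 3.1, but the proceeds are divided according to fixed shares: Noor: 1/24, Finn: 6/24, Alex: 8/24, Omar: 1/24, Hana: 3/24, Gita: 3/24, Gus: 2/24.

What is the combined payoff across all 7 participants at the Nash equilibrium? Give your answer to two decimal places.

282.10 tokens

For player j, contributing a unit is worthwhile iff 3.1 × (j's share) ≥ 1, i.e. iff j's share is at least 0.3226.
Only Alex (8/24) clears that bar, contributing 31; the remaining 6 contribute 0. Total contributed: 31.
The group account pays out 3.1 × 31 = 96.10 in total (split across the unequal shares, but the aggregate is all that matters for the group sum).
The 6 free-riders keep 31 each, adding 186. Group total = 186 + 96.10 = 282.10.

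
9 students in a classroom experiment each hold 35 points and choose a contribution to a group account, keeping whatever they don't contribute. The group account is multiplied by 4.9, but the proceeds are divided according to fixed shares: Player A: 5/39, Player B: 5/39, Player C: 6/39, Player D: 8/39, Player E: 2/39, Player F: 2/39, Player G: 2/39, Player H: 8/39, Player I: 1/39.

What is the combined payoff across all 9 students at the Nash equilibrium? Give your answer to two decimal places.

For player j, contributing a unit is worthwhile iff 4.9 × (j's share) ≥ 1, i.e. iff j's share is at least 0.2041.
The shares above 0.2041 belong to Player D and Player H, contributing 35 each; the remaining 7 contribute 0. Total contributed: 70.
The group account pays out 4.9 × 70 = 343.00 in total (split across the unequal shares, but the aggregate is all that matters for the group sum).
The 7 free-riders keep 35 each, adding 245. Group total = 245 + 343.00 = 588.00.

588.00 points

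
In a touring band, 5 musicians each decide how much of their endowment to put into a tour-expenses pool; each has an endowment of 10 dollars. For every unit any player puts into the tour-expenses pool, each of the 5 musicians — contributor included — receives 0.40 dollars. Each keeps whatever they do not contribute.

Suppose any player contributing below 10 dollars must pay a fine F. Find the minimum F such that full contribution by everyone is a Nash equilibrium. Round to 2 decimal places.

Given the others contribute fully, the best deviation is to contribute 0 (any partial contribution still incurs the fine and gives up units whose private return 0.40 is below 1).
Deviating from 10 to 0 saves 10 dollars but forfeits the deviator's share of the drop in the tour-expenses pool: 0.40 × 10 = 4.00.
So the deviation gain is 10 − 4.00 = 6.00, and the fine must be at least 6.00 dollars to wipe it out.

6.00 dollars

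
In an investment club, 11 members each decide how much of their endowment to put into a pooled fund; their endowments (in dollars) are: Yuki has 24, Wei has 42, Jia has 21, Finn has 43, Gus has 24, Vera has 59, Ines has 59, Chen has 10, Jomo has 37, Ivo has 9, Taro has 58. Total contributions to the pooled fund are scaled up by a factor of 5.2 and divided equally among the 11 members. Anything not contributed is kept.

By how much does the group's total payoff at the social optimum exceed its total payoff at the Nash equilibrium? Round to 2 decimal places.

The private return per contributed unit is 5.2/11 = 0.4727 < 1 for every player regardless of endowment, so the Nash equilibrium is zero contribution and the group total is Σ E_j = 24 + 42 + 21 + 43 + 24 + 59 + 59 + 10 + 37 + 9 + 58 = 386.
Each contributed unit returns 5.200 to the group, so the social optimum is full contribution by everyone: group total = 5.200 × 386 = 2007.20.
Efficiency loss = (5.200 − 1) × 386 = 1621.20.

1621.20 dollars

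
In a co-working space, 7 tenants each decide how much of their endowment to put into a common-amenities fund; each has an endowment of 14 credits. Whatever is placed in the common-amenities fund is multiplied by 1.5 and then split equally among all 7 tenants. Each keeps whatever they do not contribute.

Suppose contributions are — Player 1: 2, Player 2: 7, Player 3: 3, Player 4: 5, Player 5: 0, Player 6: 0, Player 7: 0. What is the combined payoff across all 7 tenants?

106.50 credits

Total contributed: 2 + 7 + 3 + 5 + 0 + 0 + 0 = 17; total kept: 7 × 14 − 17 = 81.
The common-amenities fund pays out 1.5 × 17 = 25.50 in aggregate.
Group total = 81 + 25.50 = 106.50.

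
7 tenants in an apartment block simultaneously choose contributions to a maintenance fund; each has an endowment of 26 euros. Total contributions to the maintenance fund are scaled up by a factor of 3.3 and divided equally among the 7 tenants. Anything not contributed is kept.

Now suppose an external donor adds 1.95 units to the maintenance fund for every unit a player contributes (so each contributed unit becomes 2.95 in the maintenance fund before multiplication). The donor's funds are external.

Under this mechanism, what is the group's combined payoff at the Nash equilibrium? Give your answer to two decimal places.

1771.77 euros

The effective private return per unit is now 3.3 × 2.95 / 7 = 1.3907 > 1, so every player's dominant strategy flips to full contribution.
So the Nash equilibrium is full contribution by all 7; the group earns 3.3 × 2.95 × 182 = 1771.77.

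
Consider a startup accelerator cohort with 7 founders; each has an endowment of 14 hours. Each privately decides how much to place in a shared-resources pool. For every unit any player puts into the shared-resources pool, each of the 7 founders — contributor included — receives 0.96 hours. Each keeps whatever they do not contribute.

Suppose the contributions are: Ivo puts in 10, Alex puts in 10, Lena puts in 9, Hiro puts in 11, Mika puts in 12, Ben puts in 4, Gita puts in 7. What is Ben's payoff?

Total contributed: 10 + 10 + 9 + 11 + 12 + 4 + 7 = 63.
Each receives 0.96 × 63 = 60.48 from the shared-resources pool.
Ben keeps 14 − 4 = 10, so Ben's payoff is 10 + 60.48 = 70.48.

70.48 hours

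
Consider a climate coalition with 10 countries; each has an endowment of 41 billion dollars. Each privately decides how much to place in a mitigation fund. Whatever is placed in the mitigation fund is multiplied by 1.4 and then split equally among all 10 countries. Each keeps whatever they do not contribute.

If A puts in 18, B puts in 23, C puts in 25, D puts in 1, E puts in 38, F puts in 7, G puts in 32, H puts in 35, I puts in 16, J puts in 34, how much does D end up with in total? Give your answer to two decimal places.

72.06 billion dollars

Total contributed: 18 + 23 + 25 + 1 + 38 + 7 + 32 + 35 + 16 + 34 = 229.
Each receives 1.4 × 229 / 10 = 32.06 from the mitigation fund.
D keeps 41 − 1 = 40, so D's payoff is 40 + 32.06 = 72.06.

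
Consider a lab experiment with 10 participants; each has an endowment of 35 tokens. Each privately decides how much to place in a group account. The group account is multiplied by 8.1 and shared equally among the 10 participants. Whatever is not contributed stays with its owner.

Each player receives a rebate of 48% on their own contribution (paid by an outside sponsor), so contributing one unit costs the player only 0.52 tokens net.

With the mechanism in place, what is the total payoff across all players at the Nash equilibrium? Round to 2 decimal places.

3003.00 tokens

Under the mechanism each unit contributed yields (8.1/10) / 0.52 = 1.5577 back to its contributor per unit of net cost, which exceeds 1, making full contribution the dominant choice for everyone.
So the Nash equilibrium is full contribution by all 10; the group earns 10 × (35 × 0.48 + 8.1 × 35) = 3003.00.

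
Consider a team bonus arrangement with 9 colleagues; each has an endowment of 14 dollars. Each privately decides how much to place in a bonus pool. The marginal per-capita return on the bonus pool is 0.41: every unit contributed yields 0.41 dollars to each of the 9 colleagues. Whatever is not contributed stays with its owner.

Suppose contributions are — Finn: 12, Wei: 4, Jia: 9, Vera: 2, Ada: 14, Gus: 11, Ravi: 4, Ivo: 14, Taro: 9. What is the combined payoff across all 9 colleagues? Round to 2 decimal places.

338.51 dollars

Total contributed: 12 + 4 + 9 + 2 + 14 + 11 + 4 + 14 + 9 = 79; total kept: 9 × 14 − 79 = 47.
The bonus pool pays out 0.41 × 9 × 79 = 291.51 in aggregate.
Group total = 47 + 291.51 = 338.51.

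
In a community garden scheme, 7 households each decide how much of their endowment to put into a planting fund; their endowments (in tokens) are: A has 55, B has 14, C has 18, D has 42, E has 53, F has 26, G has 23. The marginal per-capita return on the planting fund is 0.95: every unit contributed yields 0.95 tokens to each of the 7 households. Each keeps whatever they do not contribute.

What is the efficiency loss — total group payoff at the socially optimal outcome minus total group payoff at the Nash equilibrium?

1305.15 tokens

The private return per contributed unit is 0.95 < 1 for everyone, so the Nash equilibrium is zero contribution and the group total is Σ E_j = 55 + 14 + 18 + 42 + 53 + 26 + 23 = 231.
Each contributed unit returns 6.650 to the group, so the social optimum is full contribution by everyone: group total = 6.650 × 231 = 1536.15.
Efficiency loss = (6.650 − 1) × 231 = 1305.15.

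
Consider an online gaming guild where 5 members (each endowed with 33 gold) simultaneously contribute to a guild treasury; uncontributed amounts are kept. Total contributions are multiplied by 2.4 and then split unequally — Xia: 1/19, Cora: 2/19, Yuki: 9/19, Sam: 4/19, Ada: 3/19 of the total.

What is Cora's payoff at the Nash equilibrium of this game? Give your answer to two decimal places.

Each unit j contributes comes back to j as 2.4 × (j's share), so j prefers to contribute only if that share exceeds 1/2.4 = 0.4167; otherwise keeping the unit dominates.
Yuki alone (share 9/19) is above the threshold, contributing 33; the remaining 4 contribute 0. Total contributed: 33.
Cora keeps 33 and receives 2.4 × 33 × 2/19 = 8.34 from the guild treasury, for a payoff of 41.34.

41.34 gold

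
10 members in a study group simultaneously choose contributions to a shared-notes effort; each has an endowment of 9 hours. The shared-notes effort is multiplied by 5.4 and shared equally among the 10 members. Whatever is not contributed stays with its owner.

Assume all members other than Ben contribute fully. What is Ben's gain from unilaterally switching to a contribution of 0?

4.14 hours

Switching from a contribution of 9 to 0 lets Ben keep an extra 9 hours, but lowers the shared-notes effort by 9, which costs Ben their own share of that drop: 5.4/10 × 9 = 4.86.
Net gain = 9 − 4.86 = 4.14. The private return per contributed unit (0.5400) is below 1, so free-riding is indeed the best response regardless of what the others do.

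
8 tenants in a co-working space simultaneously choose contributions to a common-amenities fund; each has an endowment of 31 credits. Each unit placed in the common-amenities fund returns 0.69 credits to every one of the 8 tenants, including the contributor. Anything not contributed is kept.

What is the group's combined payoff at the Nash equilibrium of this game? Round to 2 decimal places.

The private return per contributed unit is 0.69 < 1, so contributing 0 is dominant for every player. At the Nash equilibrium everyone keeps their 31, and the group total is 8 × 31 = 248.

248.00 credits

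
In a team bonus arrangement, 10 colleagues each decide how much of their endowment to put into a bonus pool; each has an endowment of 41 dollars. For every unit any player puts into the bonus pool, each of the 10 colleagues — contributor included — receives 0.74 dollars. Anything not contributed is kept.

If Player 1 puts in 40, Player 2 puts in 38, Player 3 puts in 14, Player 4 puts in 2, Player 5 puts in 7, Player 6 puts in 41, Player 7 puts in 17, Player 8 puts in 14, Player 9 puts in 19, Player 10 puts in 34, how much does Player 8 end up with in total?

Total contributed: 40 + 38 + 14 + 2 + 7 + 41 + 17 + 14 + 19 + 34 = 226.
Each receives 0.74 × 226 = 167.24 from the bonus pool.
Player 8 keeps 41 − 14 = 27, so Player 8's payoff is 27 + 167.24 = 194.24.

194.24 dollars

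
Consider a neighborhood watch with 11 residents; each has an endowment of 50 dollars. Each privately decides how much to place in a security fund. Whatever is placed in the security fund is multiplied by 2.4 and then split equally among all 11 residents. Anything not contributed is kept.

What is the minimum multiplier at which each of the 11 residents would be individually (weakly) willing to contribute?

11

A contributed unit returns (multiplier)/11 to its contributor.
This reaches 1 exactly when the multiplier is 11.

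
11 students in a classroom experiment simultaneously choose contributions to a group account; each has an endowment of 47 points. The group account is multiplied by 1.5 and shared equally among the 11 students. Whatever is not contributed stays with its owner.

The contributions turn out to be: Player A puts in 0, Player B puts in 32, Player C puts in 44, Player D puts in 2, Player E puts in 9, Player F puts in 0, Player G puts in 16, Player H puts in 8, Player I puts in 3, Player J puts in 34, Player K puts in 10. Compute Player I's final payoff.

Total contributed: 0 + 32 + 44 + 2 + 9 + 0 + 16 + 8 + 3 + 34 + 10 = 158.
Each receives 1.5 × 158 / 11 = 21.55 from the group account.
Player I keeps 47 − 3 = 44, so Player I's payoff is 44 + 21.55 = 65.55.

65.55 points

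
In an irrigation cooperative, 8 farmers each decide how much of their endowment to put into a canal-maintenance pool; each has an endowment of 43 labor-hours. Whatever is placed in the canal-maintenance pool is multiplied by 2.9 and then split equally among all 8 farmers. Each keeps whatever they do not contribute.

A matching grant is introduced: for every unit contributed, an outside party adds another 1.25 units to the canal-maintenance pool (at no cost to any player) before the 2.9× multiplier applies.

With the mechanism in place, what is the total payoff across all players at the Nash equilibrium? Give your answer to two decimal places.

344.00 labor-hours

The effective private return is 2.9 × 2.25 / 8 = 0.8156, which is still under 1, so the mechanism doesn't change anyone's dominant strategy: zero contribution.
Everyone keeps their endowment and the group total is 8 × 43 = 344.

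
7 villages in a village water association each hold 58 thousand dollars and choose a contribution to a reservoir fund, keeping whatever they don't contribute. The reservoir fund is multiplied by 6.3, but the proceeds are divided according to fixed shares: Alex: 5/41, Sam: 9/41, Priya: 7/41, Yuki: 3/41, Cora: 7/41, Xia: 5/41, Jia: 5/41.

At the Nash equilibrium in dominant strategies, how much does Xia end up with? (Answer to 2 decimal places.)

191.68 thousand dollars

Each unit j contributes comes back to j as 6.3 × (j's share), so j prefers to contribute only if that share exceeds 1/6.3 = 0.1587; otherwise keeping the unit dominates.
The shares above 0.1587 belong to Sam, Priya and Cora, contributing 58 each; the remaining 4 contribute 0. Total contributed: 174.
Xia keeps 58 and receives 6.3 × 174 × 5/41 = 133.68 from the reservoir fund, for a payoff of 191.68.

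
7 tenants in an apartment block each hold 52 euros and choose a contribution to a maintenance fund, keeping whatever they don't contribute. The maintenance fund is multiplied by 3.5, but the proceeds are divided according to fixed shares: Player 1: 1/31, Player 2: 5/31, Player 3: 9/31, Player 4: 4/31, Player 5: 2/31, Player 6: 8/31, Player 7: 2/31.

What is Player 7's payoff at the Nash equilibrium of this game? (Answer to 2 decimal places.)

63.74 euros

Each unit j contributes comes back to j as 3.5 × (j's share), so j prefers to contribute only if that share exceeds 1/3.5 = 0.2857; otherwise keeping the unit dominates.
Player 3 alone (share 9/31) is above the threshold, contributing 52; the remaining 6 contribute 0. Total contributed: 52.
Player 7 keeps 52 and receives 3.5 × 52 × 2/31 = 11.74 from the maintenance fund, for a payoff of 63.74.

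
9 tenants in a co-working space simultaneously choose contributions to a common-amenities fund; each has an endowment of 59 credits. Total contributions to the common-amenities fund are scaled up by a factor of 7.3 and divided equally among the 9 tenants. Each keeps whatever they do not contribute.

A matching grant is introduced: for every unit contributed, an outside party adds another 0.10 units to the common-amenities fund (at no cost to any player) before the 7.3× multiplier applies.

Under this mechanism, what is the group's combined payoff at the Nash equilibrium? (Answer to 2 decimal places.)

Even with the mechanism, each unit contributed returns only 7.3 × 1.10 / 9 = 0.8922 per unit of net cost, so contributing nothing is still dominant.
At the Nash equilibrium no one contributes; group total payoff = 9 × 59 = 531.

531.00 credits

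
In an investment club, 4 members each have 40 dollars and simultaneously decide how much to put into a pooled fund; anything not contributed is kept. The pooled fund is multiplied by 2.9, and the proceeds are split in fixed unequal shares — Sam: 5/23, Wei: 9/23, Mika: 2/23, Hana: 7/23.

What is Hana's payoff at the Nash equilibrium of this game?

75.30 dollars

Player j's private return per contributed unit is 2.9 × (j's share). Contributing is weakly dominant for j when that share is at least 1/2.9 = 0.3448, and contributing 0 is dominant otherwise.
The only share above 0.3448 is Wei's 9/23, contributing 40; the remaining 3 contribute 0. Total contributed: 40.
Hana keeps 40 and receives 2.9 × 40 × 7/23 = 35.30 from the pooled fund, for a payoff of 75.30.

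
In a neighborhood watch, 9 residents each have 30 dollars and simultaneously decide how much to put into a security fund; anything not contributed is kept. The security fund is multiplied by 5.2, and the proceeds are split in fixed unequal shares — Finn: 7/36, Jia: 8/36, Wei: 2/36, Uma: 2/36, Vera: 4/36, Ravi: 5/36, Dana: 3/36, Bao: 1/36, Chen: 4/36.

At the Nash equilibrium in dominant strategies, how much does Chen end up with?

A player with share s gets back 5.2·s per unit contributed, so full contribution is dominant for anyone with s > 1/5.2 = 0.1923 and zero contribution is dominant for anyone below.
The shares above 0.1923 belong to Finn and Jia, contributing 30 each; the remaining 7 contribute 0. Total contributed: 60.
Chen keeps 30 and receives 5.2 × 60 × 4/36 = 34.67 from the security fund, for a payoff of 64.67.

64.67 dollars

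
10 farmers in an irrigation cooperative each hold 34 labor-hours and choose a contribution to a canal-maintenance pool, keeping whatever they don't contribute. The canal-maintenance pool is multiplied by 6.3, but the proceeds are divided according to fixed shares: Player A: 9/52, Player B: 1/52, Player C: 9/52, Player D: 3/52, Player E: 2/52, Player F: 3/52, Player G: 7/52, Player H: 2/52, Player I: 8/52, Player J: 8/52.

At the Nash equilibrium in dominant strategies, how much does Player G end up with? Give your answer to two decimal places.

91.67 labor-hours

For player j, contributing a unit is worthwhile iff 6.3 × (j's share) ≥ 1, i.e. iff j's share is at least 0.1587.
Player A and Player C clear that bar, contributing 34 each; the remaining 8 contribute 0. Total contributed: 68.
Player G keeps 34 and receives 6.3 × 68 × 7/52 = 57.67 from the canal-maintenance pool, for a payoff of 91.67.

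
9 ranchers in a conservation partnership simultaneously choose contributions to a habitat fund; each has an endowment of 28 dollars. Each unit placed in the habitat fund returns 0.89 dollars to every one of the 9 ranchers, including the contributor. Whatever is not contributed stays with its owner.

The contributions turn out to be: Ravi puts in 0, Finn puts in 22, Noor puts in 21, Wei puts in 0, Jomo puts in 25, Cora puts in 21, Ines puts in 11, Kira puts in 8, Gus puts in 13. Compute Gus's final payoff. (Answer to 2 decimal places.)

122.69 dollars

Total contributed: 0 + 22 + 21 + 0 + 25 + 21 + 11 + 8 + 13 = 121.
Each receives 0.89 × 121 = 107.69 from the habitat fund.
Gus keeps 28 − 13 = 15, so Gus's payoff is 15 + 107.69 = 122.69.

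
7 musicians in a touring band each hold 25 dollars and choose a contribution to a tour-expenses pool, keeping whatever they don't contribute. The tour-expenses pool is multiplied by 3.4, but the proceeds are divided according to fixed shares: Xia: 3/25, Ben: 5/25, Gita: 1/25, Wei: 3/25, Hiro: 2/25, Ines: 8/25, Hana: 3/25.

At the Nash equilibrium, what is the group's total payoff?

For player j, contributing a unit is worthwhile iff 3.4 × (j's share) ≥ 1, i.e. iff j's share is at least 0.2941.
The only share above 0.2941 is Ines's 8/25, contributing 25; the remaining 6 contribute 0. Total contributed: 25.
The tour-expenses pool pays out 3.4 × 25 = 85.00 in total (split across the unequal shares, but the aggregate is all that matters for the group sum).
The 6 free-riders keep 25 each, adding 150. Group total = 150 + 85.00 = 235.00.

235.00 dollars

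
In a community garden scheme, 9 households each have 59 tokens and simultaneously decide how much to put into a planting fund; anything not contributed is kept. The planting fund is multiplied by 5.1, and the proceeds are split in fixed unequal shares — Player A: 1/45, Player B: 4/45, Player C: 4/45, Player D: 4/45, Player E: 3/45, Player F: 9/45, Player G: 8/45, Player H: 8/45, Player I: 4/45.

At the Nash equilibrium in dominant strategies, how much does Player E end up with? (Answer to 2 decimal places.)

79.06 tokens

Each unit j contributes comes back to j as 5.1 × (j's share), so j prefers to contribute only if that share exceeds 1/5.1 = 0.1961; otherwise keeping the unit dominates.
Player F alone (share 9/45) is above the threshold, contributing 59; the remaining 8 contribute 0. Total contributed: 59.
Player E keeps 59 and receives 5.1 × 59 × 3/45 = 20.06 from the planting fund, for a payoff of 79.06.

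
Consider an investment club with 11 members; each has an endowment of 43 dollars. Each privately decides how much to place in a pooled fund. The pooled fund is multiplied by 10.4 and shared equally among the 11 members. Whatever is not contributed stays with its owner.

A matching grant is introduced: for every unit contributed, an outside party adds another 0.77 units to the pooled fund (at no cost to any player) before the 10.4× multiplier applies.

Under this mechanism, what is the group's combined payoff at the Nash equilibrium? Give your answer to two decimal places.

Under the mechanism each unit contributed yields 10.4 × 1.77 / 11 = 1.6735 back to its contributor per unit of net cost, which exceeds 1, making full contribution the dominant choice for everyone.
So the Nash equilibrium is full contribution by all 11; the group earns 10.4 × 1.77 × 473 = 8706.98.

8706.98 dollars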